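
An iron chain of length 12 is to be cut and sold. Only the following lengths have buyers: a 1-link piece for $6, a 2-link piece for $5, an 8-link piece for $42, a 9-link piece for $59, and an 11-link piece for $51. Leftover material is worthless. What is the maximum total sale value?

Build r[k] bottom-up: r[k] = max over allowed piece i of (p[i] + r[k−i]).
r[1] = 6
r[2] = max(6+6, 5+0) = 12
r[3] = max(6+12, 5+6) = 18
r[4] = max(6+18, 5+12) = 24
r[5] = max(6+24, 5+18) = 30
r[6] = max(6+30, 5+24) = 36
r[7] = max(6+36, 5+30) = 42
r[8] = max(6+42, 5+36, 42+0) = 48
r[9] = max(6+48, 5+42, 42+6, 59+0) = 59
r[10] = max(6+59, 5+48, 42+12, 59+6) = 65
r[11] = max(6+65, 5+59, 42+18, 59+12, 51+0) = 71
r[12] = max(6+71, 5+65, 42+24, 59+18, 51+6) = 77
One optimal cutting: 9 + 1 + 1 + 1 → $77.

77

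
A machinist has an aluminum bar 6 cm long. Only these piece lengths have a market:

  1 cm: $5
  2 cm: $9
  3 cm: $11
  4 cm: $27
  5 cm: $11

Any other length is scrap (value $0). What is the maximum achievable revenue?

Let best[k] be the best obtainable value from length k. For each k, try every first piece i and keep the best of price[i] + best[k−i].
best[1] = 5
best[2] = 10  (first piece 1, then best[1]=5)
best[3] = 15  (first piece 1, then best[2]=10)
best[4] = 27
best[5] = 32  (first piece 1, then best[4]=27)
best[6] = 37  (first piece 1, then best[5]=32)
One optimal cutting: 4 + 1 + 1 → $37.

37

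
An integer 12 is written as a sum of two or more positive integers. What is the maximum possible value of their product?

81

Define g[k] = max over 1≤i<k of i · max(k−i, g[k−i]); the inner max lets the remainder stay uncut if that's better.
g[2] = 1×max(1,0) = 1×1 = 1
g[3] = 1×max(2,1) = 1×2 = 2
g[4] = 2×max(2,1) = 2×2 = 4
g[5] = 2×max(3,2) = 2×3 = 6
g[6] = 3×max(3,2) = 3×3 = 9
g[7] = 2×max(5,6) = 2×6 = 12
g[8] = 2×max(6,9) = 2×9 = 18
g[9] = 3×max(6,9) = 3×9 = 27
g[10] = 2×max(8,18) = 2×18 = 36
g[11] = 2×max(9,27) = 2×27 = 54
g[12] = 3×max(9,27) = 3×27 = 81
One optimal split: 3 + 3 + 3 + 3; product 3×3×3×3 = 81.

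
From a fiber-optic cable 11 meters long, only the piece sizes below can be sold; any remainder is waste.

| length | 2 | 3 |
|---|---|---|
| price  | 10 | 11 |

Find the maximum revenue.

51

Consider every possible first cut. f[k] is the best of p[i]+f[k−i] over all sellable i≤k.
f[1] = 0
f[2] = 10
f[3] = 11
f[4] = 20  (first piece 2, then f[2]=10)
f[5] = 21  (first piece 2, then f[3]=11)
f[6] = 30  (first piece 2, then f[4]=20)
f[7] = 31  (first piece 2, then f[5]=21)
f[8] = 40  (first piece 2, then f[6]=30)
f[9] = 41  (first piece 2, then f[7]=31)
f[10] = 50  (first piece 2, then f[8]=40)
f[11] = 51  (first piece 2, then f[9]=41)
One optimal cutting: 3 + 2 + 2 + 2 + 2 → $51.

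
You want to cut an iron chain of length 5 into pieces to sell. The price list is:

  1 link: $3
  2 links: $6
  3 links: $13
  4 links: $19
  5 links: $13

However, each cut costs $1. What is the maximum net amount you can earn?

Build r[k] bottom-up: r[k] = max over allowed piece i of (p[i] + r[k−i]) − 1 per cut.
r[1] = 3
r[2] = max(3+3-1, 6+0) = 6
r[3] = max(3+6-1, 6+3-1, 13+0) = 13
r[4] = max(3+13-1, 6+6-1, 13+3-1, 19+0) = 19
r[5] = max(3+19-1, 6+13-1, 13+6-1, 19+3-1, 13+0) = 21
One optimal plan: pieces 4 + 1 (1 cut) → $22 − $1 = $21.

21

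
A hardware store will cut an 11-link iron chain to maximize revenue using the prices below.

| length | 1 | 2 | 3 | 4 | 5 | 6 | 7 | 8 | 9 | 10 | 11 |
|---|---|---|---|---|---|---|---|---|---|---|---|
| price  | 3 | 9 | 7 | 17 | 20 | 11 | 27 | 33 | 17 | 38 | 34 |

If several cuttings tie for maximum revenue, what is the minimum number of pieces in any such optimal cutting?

6

Build r[k] bottom-up: r[k] = max over allowed piece i of (p[i] + r[k−i]).
r[1] = 3
r[2] = 9
r[3] = 12  (first piece 1, then r[2]=9)
r[4] = 18  (first piece 2, then r[2]=9)
r[5] = 21  (first piece 1, then r[4]=18)
r[6] = 27  (first piece 2, then r[4]=18)
r[7] = 30  (first piece 1, then r[6]=27)
r[8] = 36  (first piece 2, then r[6]=27)
r[9] = 39  (first piece 1, then r[8]=36)
r[10] = 45  (first piece 2, then r[8]=36)
r[11] = 48  (first piece 1, then r[10]=45)
Maximum revenue is $48.
Now minimize piece count subject to staying optimal: for each k, pieces[k] = 1 + min over i with p[i]+r[k−i]=r[k] of pieces[k−i].
pieces[8] = 4
pieces[9] = 5
pieces[10] = 5
pieces[11] = 6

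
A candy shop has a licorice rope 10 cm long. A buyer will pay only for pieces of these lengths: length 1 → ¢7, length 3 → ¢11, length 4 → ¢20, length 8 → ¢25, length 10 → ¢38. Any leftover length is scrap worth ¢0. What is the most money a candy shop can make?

70

Let best[k] be the best obtainable value from length k. For each k, try every first piece i and keep the best of price[i] + best[k−i].
best[1] = 7
best[2] = 14  (first piece 1, then best[1]=7)
best[3] = 21  (first piece 1, then best[2]=14)
best[4] = 28  (first piece 1, then best[3]=21)
best[5] = 35  (first piece 1, then best[4]=28)
best[6] = 42  (first piece 1, then best[5]=35)
best[7] = 49  (first piece 1, then best[6]=42)
best[8] = 56  (first piece 1, then best[7]=49)
best[9] = 63  (first piece 1, then best[8]=56)
best[10] = 70  (first piece 1, then best[9]=63)
One optimal cutting: 1 + 1 + 1 + 1 + 1 + 1 + 1 + 1 + 1 + 1 → ¢70.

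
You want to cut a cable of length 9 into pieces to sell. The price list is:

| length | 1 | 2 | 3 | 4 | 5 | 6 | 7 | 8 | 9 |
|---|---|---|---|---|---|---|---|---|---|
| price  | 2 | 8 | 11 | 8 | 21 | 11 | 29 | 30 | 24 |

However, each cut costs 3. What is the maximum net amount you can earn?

Build net[k] bottom-up: net[k] = max over allowed piece i of (p[i] + net[k−i]) − 3 per cut.
net[1] = 2
net[2] = 8
net[3] = 11
net[4] = 13  (first piece 2, then net[2]=8)
net[5] = 21
net[6] = 20  (first piece 1, then net[5]=21)
net[7] = 29
net[8] = 30
net[9] = 34  (first piece 2, then net[7]=29)
One optimal plan: pieces 7 + 2 (1 cut) → 37 − 3 = 34.

34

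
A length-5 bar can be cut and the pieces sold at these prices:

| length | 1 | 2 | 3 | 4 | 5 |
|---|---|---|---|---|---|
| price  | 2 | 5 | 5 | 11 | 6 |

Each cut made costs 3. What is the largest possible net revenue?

10

Build r[k] bottom-up: r[k] = max over allowed piece i of (p[i] + r[k−i]) − 3 per cut.
r[1] = 2
r[2] = 5
r[3] = 5
r[4] = 11
r[5] = 10  (first piece 1, then r[4]=11)
One optimal plan: pieces 4 + 1 (1 cut) → 13 − 3 = 10.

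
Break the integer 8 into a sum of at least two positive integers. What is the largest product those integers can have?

Define f[k] = max over 1≤i<k of i · max(k−i, f[k−i]); the inner max lets the remainder stay uncut if that's better.
f[2] = 1*max(1,0) = 1*1 = 1
f[3] = max(1*2, 2*1) = 2
f[4] = max(1*3, 2*2, 3*1) = 4
f[5] = max(1*4, 2*3, 3*2, 4*1) = 6
f[6] = max(1*6, 2*4, 3*3, 4*2, 5*1) = 9
f[7] = max(1*9, 2*6, 3*4, 4*3, 5*2, 6*1) = 12
f[8] = max(1*12, 2*9, 3*6, …, 6*2, 7*1) = 18
One optimal split: 3 + 3 + 2; product 3*3*2 = 18.

18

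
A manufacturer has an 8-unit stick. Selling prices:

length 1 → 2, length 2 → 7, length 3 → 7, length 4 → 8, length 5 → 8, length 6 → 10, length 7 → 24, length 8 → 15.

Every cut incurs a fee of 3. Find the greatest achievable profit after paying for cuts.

23

Consider every possible first cut. v[k] is the best of p[i]+v[k−i] over all sellable i≤k, charging 3 whenever i<k.
v[1] = 2
v[2] = 7
v[3] = 7
v[4] = 11  (first piece 2, then v[2]=7)
v[5] = 11  (first piece 2, then v[3]=7)
v[6] = 15  (first piece 2, then v[4]=11)
v[7] = 24
v[8] = 23  (first piece 1, then v[7]=24)
One optimal plan: pieces 7 + 1 (1 cut) → 26 − 3 = 23.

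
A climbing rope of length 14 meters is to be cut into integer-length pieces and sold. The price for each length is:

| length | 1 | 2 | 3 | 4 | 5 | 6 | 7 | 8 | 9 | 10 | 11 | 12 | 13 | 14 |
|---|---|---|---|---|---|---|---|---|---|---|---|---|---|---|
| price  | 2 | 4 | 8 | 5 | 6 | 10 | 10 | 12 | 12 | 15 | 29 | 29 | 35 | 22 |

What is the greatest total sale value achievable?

Let v[k] be the best obtainable value from length k. For each k, try every first piece i and keep the best of price[i] + v[k−i].
v[1] = 2
v[2] = max(2+2, 4+0) = 4
v[3] = max(2+4, 4+2, 8+0) = 8
v[4] = max(2+8, 4+4, 8+2, 5+0) = 10
v[5] = max(2+10, 4+8, 8+4, 5+2, 6+0) = 12
v[6] = max(2+12, 4+10, 8+8, 5+4, 6+2, 10+0) = 16
v[7] = max(2+16, 4+12, 8+10, …, 10+2, 10+0) = 18
v[8] = max(2+18, 4+16, 8+12, …, 10+2, 12+0) = 20
v[9] = max(2+20, 4+18, 8+16, …, 12+2, 12+0) = 24
v[10] = max(2+24, 4+20, 8+18, …, 12+2, 15+0) = 26
v[11] = max(2+26, 4+24, 8+20, …, 15+2, 29+0) = 29
v[12] = max(2+29, 4+26, 8+24, …, 29+2, 29+0) = 32
v[13] = max(2+32, 4+29, 8+26, …, 29+2, 35+0) = 35
v[14] = max(2+35, 4+32, 8+29, …, 35+2, 22+0) = 37
One optimal cutting: 13 + 1 → €35 + €2 = €37.

37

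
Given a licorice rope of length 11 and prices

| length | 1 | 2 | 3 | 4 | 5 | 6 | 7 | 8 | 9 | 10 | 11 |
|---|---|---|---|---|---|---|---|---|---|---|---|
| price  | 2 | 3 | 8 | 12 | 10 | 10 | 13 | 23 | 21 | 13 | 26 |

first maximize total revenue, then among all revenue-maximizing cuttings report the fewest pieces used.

Consider every possible first cut. r[k] is the best of p[i]+r[k−i] over all sellable i≤k.
r[1] = 2
r[2] = max(2+2, 3+0) = 4
r[3] = max(2+4, 3+2, 8+0) = 8
r[4] = max(2+8, 3+4, 8+2, 12+0) = 12
r[5] = max(2+12, 3+8, 8+4, 12+2, 10+0) = 14
r[6] = max(2+14, 3+12, 8+8, 12+4, 10+2, 10+0) = 16
r[7] = max(2+16, 3+14, 8+12, …, 10+2, 13+0) = 20
r[8] = max(2+20, 3+16, 8+14, …, 13+2, 23+0) = 24
r[9] = max(2+24, 3+20, 8+16, …, 23+2, 21+0) = 26
r[10] = max(2+26, 3+24, 8+20, …, 21+2, 13+0) = 28
r[11] = max(2+28, 3+26, 8+24, …, 13+2, 26+0) = 32
Maximum revenue is ¢32.
Now minimize piece count subject to staying optimal: for each k, pieces[k] = 1 + min over i with p[i]+r[k−i]=r[k] of pieces[k−i].
pieces[8] = 2
pieces[9] = 3
pieces[10] = 3
pieces[11] = 3

3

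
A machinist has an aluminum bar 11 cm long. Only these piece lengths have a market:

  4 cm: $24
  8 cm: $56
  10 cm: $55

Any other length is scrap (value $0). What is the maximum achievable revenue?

Let best[k] be the best obtainable value from length k. For each k, try every first piece i and keep the best of price[i] + best[k−i].
best[1] = 0
best[2] = 0
best[3] = 0
best[4] = 24
best[5] = 24
best[6] = 24
best[7] = 24
best[8] = 56
best[9] = 56
best[10] = 56
best[11] = 56
One optimal cutting: pieces 8 with 3 cm of scrap → $56.

56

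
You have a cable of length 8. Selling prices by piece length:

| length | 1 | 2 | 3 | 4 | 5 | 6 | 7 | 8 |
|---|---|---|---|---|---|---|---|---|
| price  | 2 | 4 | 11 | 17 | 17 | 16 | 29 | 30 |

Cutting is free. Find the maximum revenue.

Build best[k] bottom-up: best[k] = max over allowed piece i of (p[i] + best[k−i]).
best[1] = 2
best[2] = 4  (first piece 1, then best[1]=2)
best[3] = 11
best[4] = 17
best[5] = 19  (first piece 1, then best[4]=17)
best[6] = 22  (first piece 3, then best[3]=11)
best[7] = 29
best[8] = 34  (first piece 4, then best[4]=17)
One optimal cutting: 4 + 4 → $17 + $17 = $34.

34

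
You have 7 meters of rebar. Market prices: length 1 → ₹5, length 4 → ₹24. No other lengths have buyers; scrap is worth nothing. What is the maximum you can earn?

Consider every possible first cut. f[k] is the best of p[i]+f[k−i] over all sellable i≤k.
f[1] = 5
f[2] = 10  (first piece 1, then f[1]=5)
f[3] = 15  (first piece 1, then f[2]=10)
f[4] = 24
f[5] = 29  (first piece 1, then f[4]=24)
f[6] = 34  (first piece 1, then f[5]=29)
f[7] = 39  (first piece 1, then f[6]=34)
One optimal cutting: 4 + 1 + 1 + 1 → ₹39.

39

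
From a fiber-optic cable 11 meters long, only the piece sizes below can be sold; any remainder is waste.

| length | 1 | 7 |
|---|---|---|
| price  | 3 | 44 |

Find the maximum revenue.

Consider every possible first cut. best[k] is the best of p[i]+best[k−i] over all sellable i≤k.
best[1] = 3
best[2] = 6  (first piece 1, then best[1]=3)
best[3] = 9  (first piece 1, then best[2]=6)
best[4] = 12  (first piece 1, then best[3]=9)
best[5] = 15  (first piece 1, then best[4]=12)
best[6] = 18  (first piece 1, then best[5]=15)
best[7] = max(3+18, 44+0) = 44
best[8] = max(3+44, 44+3) = 47
best[9] = max(3+47, 44+6) = 50
best[10] = max(3+50, 44+9) = 53
best[11] = max(3+53, 44+12) = 56
One optimal cutting: 7 + 1 + 1 + 1 + 1 → $56.

56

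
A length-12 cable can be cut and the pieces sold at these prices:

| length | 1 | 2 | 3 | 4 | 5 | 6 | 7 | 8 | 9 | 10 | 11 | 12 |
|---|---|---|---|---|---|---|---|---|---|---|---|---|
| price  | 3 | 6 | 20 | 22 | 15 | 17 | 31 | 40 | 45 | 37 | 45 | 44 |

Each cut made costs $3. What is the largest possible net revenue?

Build r[k] bottom-up: r[k] = max over allowed piece i of (p[i] + r[k−i]) − 3 per cut.
r[1] = 3
r[2] = 6
r[3] = 20
r[4] = 22
r[5] = 23  (first piece 2, then r[3]=20)
r[6] = 37  (first piece 3, then r[3]=20)
r[7] = 39  (first piece 3, then r[4]=22)
r[8] = 41  (first piece 4, then r[4]=22)
r[9] = 54  (first piece 3, then r[6]=37)
r[10] = 56  (first piece 3, then r[7]=39)
r[11] = 58  (first piece 3, then r[8]=41)
r[12] = 71  (first piece 3, then r[9]=54)
One optimal plan: pieces 3 + 3 + 3 + 3 (3 cuts) → $80 − $9 = $71.

71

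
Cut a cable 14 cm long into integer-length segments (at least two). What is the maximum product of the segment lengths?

Fill prod[k] for k=2..14: at each k try every first piece i and multiply by the better of (k−i) uncut or prod[k−i].
prod[2] = 1×max(1,0) = 1×1 = 1
prod[3] = 1×max(2,1) = 1×2 = 2
prod[4] = 2×max(2,1) = 2×2 = 4
prod[5] = 2×max(3,2) = 2×3 = 6
prod[6] = 3×max(3,2) = 3×3 = 9
prod[7] = 2×max(5,6) = 2×6 = 12
prod[8] = 2×max(6,9) = 2×9 = 18
prod[9] = 3×max(6,9) = 3×9 = 27
prod[10] = 2×max(8,18) = 2×18 = 36
prod[11] = 2×max(9,27) = 2×27 = 54
prod[12] = 3×max(9,27) = 3×27 = 81
prod[13] = 2×max(11,54) = 2×54 = 108
prod[14] = 2×max(12,81) = 2×81 = 162
One optimal split: 3 + 3 + 3 + 3 + 2; product 3×3×3×3×2 = 162.

162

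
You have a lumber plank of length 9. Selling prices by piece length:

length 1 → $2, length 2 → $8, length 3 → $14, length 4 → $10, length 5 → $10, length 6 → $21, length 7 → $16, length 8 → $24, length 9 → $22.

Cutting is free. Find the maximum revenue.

42

Let v[k] be the best obtainable value from length k. For each k, try every first piece i and keep the best of price[i] + v[k−i].
v[1] = 2
v[2] = 8
v[3] = 14
v[4] = 16  (first piece 1, then v[3]=14)
v[5] = 22  (first piece 2, then v[3]=14)
v[6] = 28  (first piece 3, then v[3]=14)
v[7] = 30  (first piece 1, then v[6]=28)
v[8] = 36  (first piece 2, then v[6]=28)
v[9] = 42  (first piece 3, then v[6]=28)
One optimal cutting: 3 + 3 + 3 → $14 + $14 + $14 = $42.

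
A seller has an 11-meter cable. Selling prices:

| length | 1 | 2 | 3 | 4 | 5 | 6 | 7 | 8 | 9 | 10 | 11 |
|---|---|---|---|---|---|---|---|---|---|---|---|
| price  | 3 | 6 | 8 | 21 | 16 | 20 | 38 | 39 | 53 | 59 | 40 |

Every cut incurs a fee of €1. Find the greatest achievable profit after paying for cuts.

Let r[k] be the best obtainable value from length k. For each k, try every first piece i and keep the best of price[i] + r[k−i] minus the 1 cut fee when i<k.
r[1] = 3
r[2] = 6
r[3] = 8  (first piece 1, then r[2]=6)
r[4] = 21
r[5] = 23  (first piece 1, then r[4]=21)
r[6] = 26  (first piece 2, then r[4]=21)
r[7] = 38
r[8] = 41  (first piece 4, then r[4]=21)
r[9] = 53
r[10] = 59
r[11] = 61  (first piece 1, then r[10]=59)
One optimal plan: pieces 10 + 1 (1 cut) → €62 − €1 = €61.

61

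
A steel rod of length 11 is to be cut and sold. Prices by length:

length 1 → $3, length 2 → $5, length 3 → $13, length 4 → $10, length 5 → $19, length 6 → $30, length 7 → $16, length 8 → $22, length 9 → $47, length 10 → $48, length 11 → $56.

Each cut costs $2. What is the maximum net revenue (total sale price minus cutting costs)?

56

Let r[k] be the best obtainable value from length k. For each k, try every first piece i and keep the best of price[i] + r[k−i] minus the 2 cut fee when i<k.
r[1] = 3
r[2] = 5
r[3] = 13
r[4] = 14  (first piece 1, then r[3]=13)
r[5] = 19
r[6] = 30
r[7] = 31  (first piece 1, then r[6]=30)
r[8] = 33  (first piece 2, then r[6]=30)
r[9] = 47
r[10] = 48  (first piece 1, then r[9]=47)
r[11] = 56
Best is to make no cuts and sell whole for $56.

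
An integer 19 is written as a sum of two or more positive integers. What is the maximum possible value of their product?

Fill m[k] for k=2..19: at each k try every first piece i and multiply by the better of (k−i) uncut or m[k−i].
m[2] = 1×max(1,0) = 1×1 = 1
m[3] = 1×max(2,1) = 1×2 = 2
m[4] = 2×max(2,1) = 2×2 = 4
m[5] = 2×max(3,2) = 2×3 = 6
m[6] = 3×max(3,2) = 3×3 = 9
m[7] = 2×max(5,6) = 2×6 = 12
m[8] = 2×max(6,9) = 2×9 = 18
m[9] = 3×max(6,9) = 3×9 = 27
m[10] = 2×max(8,18) = 2×18 = 36
m[11] = 2×max(9,27) = 2×27 = 54
m[12] = 3×max(9,27) = 3×27 = 81
m[13] = 2×max(11,54) = 2×54 = 108
m[14] = 2×max(12,81) = 2×81 = 162
m[15] = 3×max(12,81) = 3×81 = 243
m[16] = 2×max(14,162) = 2×162 = 324
m[17] = 2×max(15,243) = 2×243 = 486
m[18] = 3×max(15,243) = 3×243 = 729
m[19] = 2×max(17,486) = 2×486 = 972
One optimal split: 3 + 3 + 3 + 3 + 3 + 2 + 2; product 3×3×3×3×3×2×2 = 972.

972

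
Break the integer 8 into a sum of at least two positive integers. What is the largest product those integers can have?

Fill f[k] for k=2..8: at each k try every first piece i and multiply by the better of (k−i) uncut or f[k−i].
Small cases: f[2]=1, f[3]=2.
f[4] = 2×max(2,1) = 2×2 = 4
f[5] = 2×max(3,2) = 2×3 = 6
f[6] = 3×max(3,2) = 3×3 = 9
f[7] = 2×max(5,6) = 2×6 = 12
f[8] = 2×max(6,9) = 2×9 = 18
One optimal split: 3 + 3 + 2; product 3×3×2 = 18.

18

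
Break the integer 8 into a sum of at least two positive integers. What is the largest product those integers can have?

Fill prod[k] for k=2..8: at each k try every first piece i and multiply by the better of (k−i) uncut or prod[k−i].
prod[2] = 1*max(1,0) = 1*1 = 1
prod[3] = 1*max(2,1) = 1*2 = 2
prod[4] = 2*max(2,1) = 2*2 = 4
prod[5] = 2*max(3,2) = 2*3 = 6
prod[6] = 3*max(3,2) = 3*3 = 9
prod[7] = 2*max(5,6) = 2*6 = 12
prod[8] = 2*max(6,9) = 2*9 = 18
One optimal split: 3 + 3 + 2; product 3*3*2 = 18.

18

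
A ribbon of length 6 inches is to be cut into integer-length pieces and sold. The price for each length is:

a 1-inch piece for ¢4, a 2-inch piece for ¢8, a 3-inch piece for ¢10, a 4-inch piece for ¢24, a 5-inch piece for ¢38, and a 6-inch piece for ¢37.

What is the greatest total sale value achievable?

42

Build v[k] bottom-up: v[k] = max over allowed piece i of (p[i] + v[k−i]).
v[1] = 4
v[2] = 8  (first piece 1, then v[1]=4)
v[3] = 12  (first piece 1, then v[2]=8)
v[4] = 24
v[5] = 38
v[6] = 42  (first piece 1, then v[5]=38)
One optimal cutting: 5 + 1 → ¢38 + ¢4 = ¢42.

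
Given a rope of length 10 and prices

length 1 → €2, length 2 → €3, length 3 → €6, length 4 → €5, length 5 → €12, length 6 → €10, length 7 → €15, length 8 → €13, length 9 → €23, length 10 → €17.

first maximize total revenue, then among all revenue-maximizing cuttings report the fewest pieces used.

2

Consider every possible first cut. r[k] is the best of p[i]+r[k−i] over all sellable i≤k.
r[1] = 2
r[2] = max(2+2, 3+0) = 4
r[3] = max(2+4, 3+2, 6+0) = 6
r[4] = max(2+6, 3+4, 6+2, 5+0) = 8
r[5] = max(2+8, 3+6, 6+4, 5+2, 12+0) = 12
r[6] = max(2+12, 3+8, 6+6, 5+4, 12+2, 10+0) = 14
r[7] = max(2+14, 3+12, 6+8, …, 10+2, 15+0) = 16
r[8] = max(2+16, 3+14, 6+12, …, 15+2, 13+0) = 18
r[9] = max(2+18, 3+16, 6+14, …, 13+2, 23+0) = 23
r[10] = max(2+23, 3+18, 6+16, …, 23+2, 17+0) = 25
Maximum revenue is €25.
Now minimize piece count subject to staying optimal: for each k, pieces[k] = 1 + min over i with p[i]+r[k−i]=r[k] of pieces[k−i].
pieces[7] = 3
pieces[8] = 2
pieces[9] = 1
pieces[10] = 2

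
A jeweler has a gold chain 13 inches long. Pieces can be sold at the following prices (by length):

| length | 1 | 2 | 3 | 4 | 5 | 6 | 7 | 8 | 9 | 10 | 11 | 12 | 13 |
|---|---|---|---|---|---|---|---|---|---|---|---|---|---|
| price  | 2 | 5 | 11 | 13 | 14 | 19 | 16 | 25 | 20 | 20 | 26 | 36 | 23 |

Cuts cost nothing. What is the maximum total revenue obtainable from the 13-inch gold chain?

46

Build R[k] bottom-up: R[k] = max over allowed piece i of (p[i] + R[k−i]).
R[1] = 2
R[2] = 5
R[3] = 11
R[4] = 13  (first piece 1, then R[3]=11)
R[5] = 16  (first piece 2, then R[3]=11)
R[6] = 22  (first piece 3, then R[3]=11)
R[7] = 24  (first piece 1, then R[6]=22)
R[8] = 27  (first piece 2, then R[6]=22)
R[9] = 33  (first piece 3, then R[6]=22)
R[10] = 35  (first piece 1, then R[9]=33)
R[11] = 38  (first piece 2, then R[9]=33)
R[12] = 44  (first piece 3, then R[9]=33)
R[13] = 46  (first piece 1, then R[12]=44)
One optimal cutting: 3 + 3 + 3 + 3 + 1 → $11 + $11 + $11 + $11 + $2 = $46.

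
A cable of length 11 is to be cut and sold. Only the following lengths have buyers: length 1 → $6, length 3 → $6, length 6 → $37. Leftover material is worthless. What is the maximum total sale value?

67

Let r[k] be the best obtainable value from length k. For each k, try every first piece i and keep the best of price[i] + r[k−i].
r[1] = 6
r[2] = 12  (first piece 1, then r[1]=6)
r[3] = 18  (first piece 1, then r[2]=12)
r[4] = 24  (first piece 1, then r[3]=18)
r[5] = 30  (first piece 1, then r[4]=24)
r[6] = 37
r[7] = 43  (first piece 1, then r[6]=37)
r[8] = 49  (first piece 1, then r[7]=43)
r[9] = 55  (first piece 1, then r[8]=49)
r[10] = 61  (first piece 1, then r[9]=55)
r[11] = 67  (first piece 1, then r[10]=61)
One optimal cutting: 6 + 1 + 1 + 1 + 1 + 1 → $67.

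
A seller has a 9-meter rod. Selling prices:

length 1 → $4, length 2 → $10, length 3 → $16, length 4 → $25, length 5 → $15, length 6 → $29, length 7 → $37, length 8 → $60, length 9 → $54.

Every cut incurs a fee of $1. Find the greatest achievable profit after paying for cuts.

63

Consider every possible first cut. r[k] is the best of p[i]+r[k−i] over all sellable i≤k, charging 1 whenever i<k.
r[1] = 4
r[2] = max(4+4-1, 10+0) = 10
r[3] = max(4+10-1, 10+4-1, 16+0) = 16
r[4] = max(4+16-1, 10+10-1, 16+4-1, 25+0) = 25
r[5] = max(4+25-1, 10+16-1, 16+10-1, 25+4-1, 15+0) = 28
r[6] = max(4+28-1, 10+25-1, 16+16-1, 25+10-1, 15+4-1, 29+0) = 34
r[7] = max(4+34-1, 10+28-1, 16+25-1, …, 29+4-1, 37+0) = 40
r[8] = max(4+40-1, 10+34-1, 16+28-1, …, 37+4-1, 60+0) = 60
r[9] = max(4+60-1, 10+40-1, 16+34-1, …, 60+4-1, 54+0) = 63
One optimal plan: pieces 8 + 1 (1 cut) → $64 − $1 = $63.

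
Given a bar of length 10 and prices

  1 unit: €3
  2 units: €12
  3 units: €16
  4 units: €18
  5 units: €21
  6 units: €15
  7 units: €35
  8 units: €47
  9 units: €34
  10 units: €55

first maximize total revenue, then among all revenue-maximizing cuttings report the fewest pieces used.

Build r[k] bottom-up: r[k] = max over allowed piece i of (p[i] + r[k−i]).
r[1] = 3
r[2] = 12
r[3] = 16
r[4] = 24  (first piece 2, then r[2]=12)
r[5] = 28  (first piece 2, then r[3]=16)
r[6] = 36  (first piece 2, then r[4]=24)
r[7] = 40  (first piece 2, then r[5]=28)
r[8] = 48  (first piece 2, then r[6]=36)
r[9] = 52  (first piece 2, then r[7]=40)
r[10] = 60  (first piece 2, then r[8]=48)
Maximum revenue is €60.
Now minimize piece count subject to staying optimal: for each k, pieces[k] = 1 + min over i with p[i]+r[k−i]=r[k] of pieces[k−i].
pieces[7] = 3
pieces[8] = 4
pieces[9] = 4
pieces[10] = 5

5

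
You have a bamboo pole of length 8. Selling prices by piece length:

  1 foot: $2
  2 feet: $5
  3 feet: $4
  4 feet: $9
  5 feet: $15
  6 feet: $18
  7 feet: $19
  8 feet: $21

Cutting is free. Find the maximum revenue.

23

Let R[k] be the best obtainable value from length k. For each k, try every first piece i and keep the best of price[i] + R[k−i].
R[1] = 2
R[2] = max(2+2, 5+0) = 5
R[3] = max(2+5, 5+2, 4+0) = 7
R[4] = max(2+7, 5+5, 4+2, 9+0) = 10
R[5] = max(2+10, 5+7, 4+5, 9+2, 15+0) = 15
R[6] = max(2+15, 5+10, 4+7, 9+5, 15+2, 18+0) = 18
R[7] = max(2+18, 5+15, 4+10, …, 18+2, 19+0) = 20
R[8] = max(2+20, 5+18, 4+15, …, 19+2, 21+0) = 23
One optimal cutting: 6 + 2 → $18 + $5 = $23.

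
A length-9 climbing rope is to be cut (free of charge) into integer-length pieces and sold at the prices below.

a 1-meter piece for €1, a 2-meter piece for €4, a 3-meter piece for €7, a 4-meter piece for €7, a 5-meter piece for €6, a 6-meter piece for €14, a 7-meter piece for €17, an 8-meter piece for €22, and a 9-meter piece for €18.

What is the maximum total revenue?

23

Let v[k] be the best obtainable value from length k. For each k, try every first piece i and keep the best of price[i] + v[k−i].
v[1] = 1
v[2] = max(1+1, 4+0) = 4
v[3] = max(1+4, 4+1, 7+0) = 7
v[4] = max(1+7, 4+4, 7+1, 7+0) = 8
v[5] = max(1+8, 4+7, 7+4, 7+1, 6+0) = 11
v[6] = max(1+11, 4+8, 7+7, 7+4, 6+1, 14+0) = 14
v[7] = max(1+14, 4+11, 7+8, …, 14+1, 17+0) = 17
v[8] = max(1+17, 4+14, 7+11, …, 17+1, 22+0) = 22
v[9] = max(1+22, 4+17, 7+14, …, 22+1, 18+0) = 23
One optimal cutting: 8 + 1 → €22 + €1 = €23.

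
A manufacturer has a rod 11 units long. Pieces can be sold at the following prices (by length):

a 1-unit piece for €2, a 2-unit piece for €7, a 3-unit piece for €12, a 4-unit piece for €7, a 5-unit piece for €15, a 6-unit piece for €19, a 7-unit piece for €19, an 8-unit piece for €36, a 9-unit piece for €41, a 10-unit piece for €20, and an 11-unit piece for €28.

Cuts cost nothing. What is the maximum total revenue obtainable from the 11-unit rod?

48

Consider every possible first cut. best[k] is the best of p[i]+best[k−i] over all sellable i≤k.
best[1] = 2
best[2] = 7
best[3] = 12
best[4] = 14  (first piece 1, then best[3]=12)
best[5] = 19  (first piece 2, then best[3]=12)
best[6] = 24  (first piece 3, then best[3]=12)
best[7] = 26  (first piece 1, then best[6]=24)
best[8] = 36
best[9] = 41
best[10] = 43  (first piece 1, then best[9]=41)
best[11] = 48  (first piece 2, then best[9]=41)
One optimal cutting: 9 + 2 → €41 + €7 = €48.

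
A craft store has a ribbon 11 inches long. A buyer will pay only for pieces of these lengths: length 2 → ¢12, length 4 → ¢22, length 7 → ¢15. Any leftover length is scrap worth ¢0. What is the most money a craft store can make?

Build f[k] bottom-up: f[k] = max over allowed piece i of (p[i] + f[k−i]).
f[1] = 0
f[2] = 12
f[3] = 12
f[4] = 24  (first piece 2, then f[2]=12)
f[5] = 24
f[6] = 36  (first piece 2, then f[4]=24)
f[7] = 36
f[8] = 48  (first piece 2, then f[6]=36)
f[9] = 48
f[10] = 60  (first piece 2, then f[8]=48)
f[11] = 60
One optimal cutting: pieces 2 + 2 + 2 + 2 + 2 with 1 inch of scrap → ¢60.

60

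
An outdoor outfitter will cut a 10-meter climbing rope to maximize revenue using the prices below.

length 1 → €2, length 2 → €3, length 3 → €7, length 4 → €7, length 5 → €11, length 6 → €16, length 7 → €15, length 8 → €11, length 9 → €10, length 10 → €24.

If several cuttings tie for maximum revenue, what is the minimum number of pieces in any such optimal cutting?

Let r[k] be the best obtainable value from length k. For each k, try every first piece i and keep the best of price[i] + r[k−i].
r[1] = 2
r[2] = max(2+2, 3+0) = 4
r[3] = max(2+4, 3+2, 7+0) = 7
r[4] = max(2+7, 3+4, 7+2, 7+0) = 9
r[5] = max(2+9, 3+7, 7+4, 7+2, 11+0) = 11
r[6] = max(2+11, 3+9, 7+7, 7+4, 11+2, 16+0) = 16
r[7] = max(2+16, 3+11, 7+9, …, 16+2, 15+0) = 18
r[8] = max(2+18, 3+16, 7+11, …, 15+2, 11+0) = 20
r[9] = max(2+20, 3+18, 7+16, …, 11+2, 10+0) = 23
r[10] = max(2+23, 3+20, 7+18, …, 10+2, 24+0) = 25
Maximum revenue is €25.
Now minimize piece count subject to staying optimal: for each k, pieces[k] = 1 + min over i with p[i]+r[k−i]=r[k] of pieces[k−i].
pieces[7] = 2
pieces[8] = 3
pieces[9] = 2
pieces[10] = 3

3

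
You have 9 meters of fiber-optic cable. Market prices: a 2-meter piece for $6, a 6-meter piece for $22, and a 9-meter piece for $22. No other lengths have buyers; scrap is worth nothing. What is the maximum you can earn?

28

Build r[k] bottom-up: r[k] = max over allowed piece i of (p[i] + r[k−i]).
r[1] = 0
r[2] = 6
r[3] = 6
r[4] = 12  (first piece 2, then r[2]=6)
r[5] = 12
r[6] = 22
r[7] = 22
r[8] = 28  (first piece 2, then r[6]=22)
r[9] = 28
One optimal cutting: pieces 6 + 2 with 1 meter of scrap → $28.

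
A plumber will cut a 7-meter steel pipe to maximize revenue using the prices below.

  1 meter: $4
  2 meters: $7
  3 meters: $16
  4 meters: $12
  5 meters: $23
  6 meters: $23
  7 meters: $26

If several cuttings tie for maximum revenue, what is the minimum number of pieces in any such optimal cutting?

3

Consider every possible first cut. r[k] is the best of p[i]+r[k−i] over all sellable i≤k.
r[1] = 4
r[2] = max(4+4, 7+0) = 8
r[3] = max(4+8, 7+4, 16+0) = 16
r[4] = max(4+16, 7+8, 16+4, 12+0) = 20
r[5] = max(4+20, 7+16, 16+8, 12+4, 23+0) = 24
r[6] = max(4+24, 7+20, 16+16, 12+8, 23+4, 23+0) = 32
r[7] = max(4+32, 7+24, 16+20, …, 23+4, 26+0) = 36
Maximum revenue is $36.
Now minimize piece count subject to staying optimal: for each k, pieces[k] = 1 + min over i with p[i]+r[k−i]=r[k] of pieces[k−i].
pieces[4] = 2
pieces[5] = 3
pieces[6] = 2
pieces[7] = 3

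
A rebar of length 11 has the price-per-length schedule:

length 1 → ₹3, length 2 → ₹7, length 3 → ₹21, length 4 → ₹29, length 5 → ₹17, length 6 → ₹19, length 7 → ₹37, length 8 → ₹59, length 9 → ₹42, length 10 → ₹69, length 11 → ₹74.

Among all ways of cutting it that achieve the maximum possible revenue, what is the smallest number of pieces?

2

Build r[k] bottom-up: r[k] = max over allowed piece i of (p[i] + r[k−i]).
r[1] = 3
r[2] = 7
r[3] = 21
r[4] = 29
r[5] = 32  (first piece 1, then r[4]=29)
r[6] = 42  (first piece 3, then r[3]=21)
r[7] = 50  (first piece 3, then r[4]=29)
r[8] = 59
r[9] = 63  (first piece 3, then r[6]=42)
r[10] = 71  (first piece 3, then r[7]=50)
r[11] = 80  (first piece 3, then r[8]=59)
Maximum revenue is ₹80.
Now minimize piece count subject to staying optimal: for each k, pieces[k] = 1 + min over i with p[i]+r[k−i]=r[k] of pieces[k−i].
pieces[8] = 1
pieces[9] = 3
pieces[10] = 3
pieces[11] = 2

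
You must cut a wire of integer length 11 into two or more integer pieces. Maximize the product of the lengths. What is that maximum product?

54

Define prod[k] = max over 1≤i<k of i · max(k−i, prod[k−i]); the inner max lets the remainder stay uncut if that's better.
Small cases: prod[2]=1, prod[3]=2.
prod[4] = 2×max(2,1) = 2×2 = 4
prod[5] = 2×max(3,2) = 2×3 = 6
prod[6] = 3×max(3,2) = 3×3 = 9
prod[7] = 2×max(5,6) = 2×6 = 12
prod[8] = 2×max(6,9) = 2×9 = 18
prod[9] = 3×max(6,9) = 3×9 = 27
prod[10] = 2×max(8,18) = 2×18 = 36
prod[11] = 2×max(9,27) = 2×27 = 54
One optimal split: 3 + 3 + 3 + 2; product 3×3×3×2 = 54.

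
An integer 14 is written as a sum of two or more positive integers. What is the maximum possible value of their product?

162

Let m[k] be the best product for length k (with at least one cut). For each first piece i, the rest contributes max(k−i, m[k−i]).
m[2] = 1×max(1,0) = 1×1 = 1
m[3] = max(1×2, 2×1) = 2
m[4] = max(1×3, 2×2, 3×1) = 4
m[5] = max(1×4, 2×3, 3×2, 4×1) = 6
m[6] = max(1×6, 2×4, 3×3, 4×2, 5×1) = 9
m[7] = max(1×9, 2×6, 3×4, 4×3, 5×2, 6×1) = 12
m[8] = max(1×12, 2×9, 3×6, …, 6×2, 7×1) = 18
m[9] = max(1×18, 2×12, 3×9, …, 7×2, 8×1) = 27
m[10] = max(1×27, 2×18, 3×12, …, 8×2, 9×1) = 36
m[11] = max(1×36, 2×27, 3×18, …, 9×2, 10×1) = 54
m[12] = max(1×54, 2×36, 3×27, …, 10×2, 11×1) = 81
m[13] = max(1×81, 2×54, 3×36, …, 11×2, 12×1) = 108
m[14] = max(1×108, 2×81, 3×54, …, 12×2, 13×1) = 162
One optimal split: 3 + 3 + 3 + 3 + 2; product 3×3×3×3×2 = 162.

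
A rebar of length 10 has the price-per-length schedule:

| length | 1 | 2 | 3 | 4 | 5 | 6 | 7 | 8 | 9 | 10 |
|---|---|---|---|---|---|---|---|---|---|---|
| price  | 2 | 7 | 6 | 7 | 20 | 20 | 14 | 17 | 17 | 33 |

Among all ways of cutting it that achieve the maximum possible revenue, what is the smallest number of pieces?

2

Build r[k] bottom-up: r[k] = max over allowed piece i of (p[i] + r[k−i]).
r[1] = 2
r[2] = 7
r[3] = 9  (first piece 1, then r[2]=7)
r[4] = 14  (first piece 2, then r[2]=7)
r[5] = 20
r[6] = 22  (first piece 1, then r[5]=20)
r[7] = 27  (first piece 2, then r[5]=20)
r[8] = 29  (first piece 1, then r[7]=27)
r[9] = 34  (first piece 2, then r[7]=27)
r[10] = 40  (first piece 5, then r[5]=20)
Maximum revenue is ₹40.
Now minimize piece count subject to staying optimal: for each k, pieces[k] = 1 + min over i with p[i]+r[k−i]=r[k] of pieces[k−i].
pieces[7] = 2
pieces[8] = 3
pieces[9] = 3
pieces[10] = 2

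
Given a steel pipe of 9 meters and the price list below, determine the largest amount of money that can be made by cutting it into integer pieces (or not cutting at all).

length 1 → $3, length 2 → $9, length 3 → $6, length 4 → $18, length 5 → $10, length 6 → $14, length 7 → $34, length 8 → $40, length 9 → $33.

43

Build v[k] bottom-up: v[k] = max over allowed piece i of (p[i] + v[k−i]).
v[1] = 3
v[2] = max(3+3, 9+0) = 9
v[3] = max(3+9, 9+3, 6+0) = 12
v[4] = max(3+12, 9+9, 6+3, 18+0) = 18
v[5] = max(3+18, 9+12, 6+9, 18+3, 10+0) = 21
v[6] = max(3+21, 9+18, 6+12, 18+9, 10+3, 14+0) = 27
v[7] = max(3+27, 9+21, 6+18, …, 14+3, 34+0) = 34
v[8] = max(3+34, 9+27, 6+21, …, 34+3, 40+0) = 40
v[9] = max(3+40, 9+34, 6+27, …, 40+3, 33+0) = 43
One optimal cutting: 8 + 1 → $40 + $3 = $43.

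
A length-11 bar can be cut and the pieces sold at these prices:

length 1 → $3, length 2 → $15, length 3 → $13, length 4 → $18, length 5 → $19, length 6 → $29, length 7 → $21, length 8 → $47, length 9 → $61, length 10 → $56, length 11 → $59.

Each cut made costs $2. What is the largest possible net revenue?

Build r[k] bottom-up: r[k] = max over allowed piece i of (p[i] + r[k−i]) − 2 per cut.
r[1] = 3
r[2] = 15
r[3] = 16  (first piece 1, then r[2]=15)
r[4] = 28  (first piece 2, then r[2]=15)
r[5] = 29  (first piece 1, then r[4]=28)
r[6] = 41  (first piece 2, then r[4]=28)
r[7] = 42  (first piece 1, then r[6]=41)
r[8] = 54  (first piece 2, then r[6]=41)
r[9] = 61
r[10] = 67  (first piece 2, then r[8]=54)
r[11] = 74  (first piece 2, then r[9]=61)
One optimal plan: pieces 9 + 2 (1 cut) → $76 − $2 = $74.

74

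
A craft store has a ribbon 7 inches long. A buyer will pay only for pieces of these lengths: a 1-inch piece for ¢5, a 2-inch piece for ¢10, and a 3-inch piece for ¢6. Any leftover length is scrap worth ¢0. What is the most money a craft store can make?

Build best[k] bottom-up: best[k] = max over allowed piece i of (p[i] + best[k−i]).
best[1] = 5
best[2] = 10  (first piece 1, then best[1]=5)
best[3] = 15  (first piece 1, then best[2]=10)
best[4] = 20  (first piece 1, then best[3]=15)
best[5] = 25  (first piece 1, then best[4]=20)
best[6] = 30  (first piece 1, then best[5]=25)
best[7] = 35  (first piece 1, then best[6]=30)
One optimal cutting: 1 + 1 + 1 + 1 + 1 + 1 + 1 → ¢35.

35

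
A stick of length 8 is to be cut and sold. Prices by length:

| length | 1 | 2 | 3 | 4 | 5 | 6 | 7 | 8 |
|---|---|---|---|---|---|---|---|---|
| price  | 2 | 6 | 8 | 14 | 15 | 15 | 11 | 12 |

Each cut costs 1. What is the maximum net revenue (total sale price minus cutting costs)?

Let r[k] be the best obtainable value from length k. For each k, try every first piece i and keep the best of price[i] + r[k−i] minus the 1 cut fee when i<k.
r[1] = 2
r[2] = 6
r[3] = 8
r[4] = 14
r[5] = 15  (first piece 1, then r[4]=14)
r[6] = 19  (first piece 2, then r[4]=14)
r[7] = 21  (first piece 3, then r[4]=14)
r[8] = 27  (first piece 4, then r[4]=14)
One optimal plan: pieces 4 + 4 (1 cut) → 28 − 1 = 27.

27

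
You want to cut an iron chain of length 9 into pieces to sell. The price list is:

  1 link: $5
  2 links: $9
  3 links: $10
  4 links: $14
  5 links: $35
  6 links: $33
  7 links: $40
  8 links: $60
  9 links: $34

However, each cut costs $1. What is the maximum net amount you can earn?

64

Build net[k] bottom-up: net[k] = max over allowed piece i of (p[i] + net[k−i]) − 1 per cut.
net[1] = 5
net[2] = 9  (first piece 1, then net[1]=5)
net[3] = 13  (first piece 1, then net[2]=9)
net[4] = 17  (first piece 1, then net[3]=13)
net[5] = 35
net[6] = 39  (first piece 1, then net[5]=35)
net[7] = 43  (first piece 1, then net[6]=39)
net[8] = 60
net[9] = 64  (first piece 1, then net[8]=60)
One optimal plan: pieces 8 + 1 (1 cut) → $65 − $1 = $64.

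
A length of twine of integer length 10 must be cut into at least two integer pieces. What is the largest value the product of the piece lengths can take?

36

Define P[k] = max over 1≤i<k of i · max(k−i, P[k−i]); the inner max lets the remainder stay uncut if that's better.
P[2] = 1*max(1,0) = 1*1 = 1
P[3] = max(1*2, 2*1) = 2
P[4] = max(1*3, 2*2, 3*1) = 4
P[5] = max(1*4, 2*3, 3*2, 4*1) = 6
P[6] = max(1*6, 2*4, 3*3, 4*2, 5*1) = 9
P[7] = max(1*9, 2*6, 3*4, 4*3, 5*2, 6*1) = 12
P[8] = max(1*12, 2*9, 3*6, …, 6*2, 7*1) = 18
P[9] = max(1*18, 2*12, 3*9, …, 7*2, 8*1) = 27
P[10] = max(1*27, 2*18, 3*12, …, 8*2, 9*1) = 36
One optimal split: 3 + 3 + 2 + 2; product 3*3*2*2 = 36.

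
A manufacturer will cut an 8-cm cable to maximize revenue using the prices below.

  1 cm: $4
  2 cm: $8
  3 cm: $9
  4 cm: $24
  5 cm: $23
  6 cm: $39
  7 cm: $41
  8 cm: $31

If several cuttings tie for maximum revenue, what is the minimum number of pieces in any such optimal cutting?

2

Build r[k] bottom-up: r[k] = max over allowed piece i of (p[i] + r[k−i]).
r[1] = 4
r[2] = max(4+4, 8+0) = 8
r[3] = max(4+8, 8+4, 9+0) = 12
r[4] = max(4+12, 8+8, 9+4, 24+0) = 24
r[5] = max(4+24, 8+12, 9+8, 24+4, 23+0) = 28
r[6] = max(4+28, 8+24, 9+12, 24+8, 23+4, 39+0) = 39
r[7] = max(4+39, 8+28, 9+24, …, 39+4, 41+0) = 43
r[8] = max(4+43, 8+39, 9+28, …, 41+4, 31+0) = 48
Maximum revenue is $48.
Now minimize piece count subject to staying optimal: for each k, pieces[k] = 1 + min over i with p[i]+r[k−i]=r[k] of pieces[k−i].
pieces[5] = 2
pieces[6] = 1
pieces[7] = 2
pieces[8] = 2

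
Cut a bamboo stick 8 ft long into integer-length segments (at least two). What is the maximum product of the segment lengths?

Define f[k] = max over 1≤i<k of i · max(k−i, f[k−i]); the inner max lets the remainder stay uncut if that's better.
f[2] = 1·max(1,0) = 1·1 = 1
f[3] = max(1·2, 2·1) = 2
f[4] = max(1·3, 2·2, 3·1) = 4
f[5] = max(1·4, 2·3, 3·2, 4·1) = 6
f[6] = max(1·6, 2·4, 3·3, 4·2, 5·1) = 9
f[7] = max(1·9, 2·6, 3·4, 4·3, 5·2, 6·1) = 12
f[8] = max(1·12, 2·9, 3·6, …, 6·2, 7·1) = 18
One optimal split: 3 + 3 + 2; product 3·3·2 = 18.

18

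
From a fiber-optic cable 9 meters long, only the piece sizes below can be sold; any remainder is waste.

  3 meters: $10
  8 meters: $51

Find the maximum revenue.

51

Let r[k] be the best obtainable value from length k. For each k, try every first piece i and keep the best of price[i] + r[k−i].
r[1] = 0
r[2] = 0
r[3] = 10
r[4] = 10
r[5] = 10
r[6] = 20  (first piece 3, then r[3]=10)
r[7] = 20
r[8] = 51
r[9] = 51
One optimal cutting: pieces 8 with 1 meter of scrap → $51.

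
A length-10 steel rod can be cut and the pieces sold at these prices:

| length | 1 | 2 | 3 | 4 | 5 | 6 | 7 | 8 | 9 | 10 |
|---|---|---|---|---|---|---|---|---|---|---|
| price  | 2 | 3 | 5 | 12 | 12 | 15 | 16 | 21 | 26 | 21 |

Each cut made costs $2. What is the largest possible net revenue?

26

Let net[k] be the best obtainable value from length k. For each k, try every first piece i and keep the best of price[i] + net[k−i] minus the 2 cut fee when i<k.
net[1] = 2
net[2] = max(2+2-2, 3+0) = 3
net[3] = max(2+3-2, 3+2-2, 5+0) = 5
net[4] = max(2+5-2, 3+3-2, 5+2-2, 12+0) = 12
net[5] = max(2+12-2, 3+5-2, 5+3-2, 12+2-2, 12+0) = 12
net[6] = max(2+12-2, 3+12-2, 5+5-2, 12+3-2, 12+2-2, 15+0) = 15
net[7] = max(2+15-2, 3+12-2, 5+12-2, …, 15+2-2, 16+0) = 16
net[8] = max(2+16-2, 3+15-2, 5+12-2, …, 16+2-2, 21+0) = 22
net[9] = max(2+22-2, 3+16-2, 5+15-2, …, 21+2-2, 26+0) = 26
net[10] = max(2+26-2, 3+22-2, 5+16-2, …, 26+2-2, 21+0) = 26
One optimal plan: pieces 9 + 1 (1 cut) → $28 − $2 = $26.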